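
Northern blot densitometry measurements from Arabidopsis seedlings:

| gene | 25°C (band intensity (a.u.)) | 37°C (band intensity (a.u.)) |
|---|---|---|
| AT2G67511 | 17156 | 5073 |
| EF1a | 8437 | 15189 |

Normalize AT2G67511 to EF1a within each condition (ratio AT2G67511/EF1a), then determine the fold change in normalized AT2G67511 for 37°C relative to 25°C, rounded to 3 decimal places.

0.164

AT2G67511/EF1a (25°C) = 17156 / 8437 = 2.0334
AT2G67511/EF1a (37°C) = 5073 / 15189 = 0.33399
Fold change = 0.33399 / 2.0334 = 0.1643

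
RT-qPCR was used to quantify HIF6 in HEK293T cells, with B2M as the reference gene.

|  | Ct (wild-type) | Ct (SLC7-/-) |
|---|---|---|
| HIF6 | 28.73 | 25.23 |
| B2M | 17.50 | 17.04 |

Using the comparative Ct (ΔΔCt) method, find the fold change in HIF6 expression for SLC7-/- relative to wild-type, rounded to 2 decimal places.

ΔCt(wild-type) = 28.730 − 17.500 = 11.230
ΔCt(SLC7-/-) = 25.230 − 17.040 = 8.190
ΔΔCt = 8.190 − 11.230 = -3.040
Fold change = 2^(−(-3.040)) = 2^3.040 = 8.225

8.22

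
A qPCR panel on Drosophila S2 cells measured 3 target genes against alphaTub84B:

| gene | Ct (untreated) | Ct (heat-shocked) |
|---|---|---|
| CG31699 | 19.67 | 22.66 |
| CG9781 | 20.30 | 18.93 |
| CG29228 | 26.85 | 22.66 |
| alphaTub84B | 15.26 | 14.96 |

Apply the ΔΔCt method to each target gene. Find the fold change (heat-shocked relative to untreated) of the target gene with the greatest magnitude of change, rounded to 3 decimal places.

CG31699: ΔΔCt = (22.66−14.96) − (19.67−15.26) = 7.70 − 4.41 = 3.29; fold change = 2^-3.29 = 0.102
CG9781: ΔΔCt = (18.93−14.96) − (20.30−15.26) = 3.97 − 5.04 = -1.07; fold change = 2^1.07 = 2.099
CG29228: ΔΔCt = (22.66−14.96) − (26.85−15.26) = 7.70 − 11.59 = -3.89; fold change = 2^3.89 = 14.825
CG29228 has the largest |ΔΔCt| = 3.89.

14.825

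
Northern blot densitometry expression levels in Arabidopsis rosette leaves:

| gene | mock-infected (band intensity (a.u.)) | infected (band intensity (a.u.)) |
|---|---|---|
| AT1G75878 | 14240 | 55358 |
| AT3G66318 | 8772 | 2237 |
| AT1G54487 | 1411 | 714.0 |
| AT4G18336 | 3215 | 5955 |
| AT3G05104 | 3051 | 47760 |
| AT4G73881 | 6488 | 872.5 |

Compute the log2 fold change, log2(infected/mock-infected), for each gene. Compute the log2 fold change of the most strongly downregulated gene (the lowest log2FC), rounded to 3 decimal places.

log2(55358/14240) = 1.959  (AT1G75878)
log2(2237/8772) = -1.971  (AT3G66318)
log2(714.0/1411) = -0.983  (AT1G54487)
log2(5955/3215) = 0.889  (AT4G18336)
log2(47760/3051) = 3.968  (AT3G05104)
log2(872.5/6488) = -2.895  (AT4G73881)
AT4G73881 is most strongly downregulated.

-2.895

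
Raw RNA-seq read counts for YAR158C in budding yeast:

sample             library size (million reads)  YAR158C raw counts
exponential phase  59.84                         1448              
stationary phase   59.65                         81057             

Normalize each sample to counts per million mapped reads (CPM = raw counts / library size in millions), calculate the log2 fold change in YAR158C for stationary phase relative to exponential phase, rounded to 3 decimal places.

CPM(exponential phase) = 1448 / 59.84 = 24.1979
CPM(stationary phase) = 81057 / 59.65 = 1358.8768
Fold change = 1358.8768 / 24.1979 = 56.15690
log2(56.15690) = 5.8114

5.811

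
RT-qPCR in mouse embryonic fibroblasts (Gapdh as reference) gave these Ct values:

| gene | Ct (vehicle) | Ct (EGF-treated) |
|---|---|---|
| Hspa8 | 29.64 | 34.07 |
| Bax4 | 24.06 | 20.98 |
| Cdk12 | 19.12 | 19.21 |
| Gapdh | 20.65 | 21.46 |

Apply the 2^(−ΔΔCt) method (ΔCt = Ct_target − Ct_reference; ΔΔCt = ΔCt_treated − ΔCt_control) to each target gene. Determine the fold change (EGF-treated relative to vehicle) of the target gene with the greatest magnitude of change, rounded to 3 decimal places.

Hspa8: ΔΔCt = (34.07−21.46) − (29.64−20.65) = 12.61 − 8.99 = 3.62; fold change = 2^-3.62 = 0.081
Bax4: ΔΔCt = (20.98−21.46) − (24.06−20.65) = -0.48 − 3.41 = -3.89; fold change = 2^3.89 = 14.825
Cdk12: ΔΔCt = (19.21−21.46) − (19.12−20.65) = -2.25 − (-1.53) = -0.72; fold change = 2^0.72 = 1.647
Bax4 has the largest |ΔΔCt| = 3.89.

14.825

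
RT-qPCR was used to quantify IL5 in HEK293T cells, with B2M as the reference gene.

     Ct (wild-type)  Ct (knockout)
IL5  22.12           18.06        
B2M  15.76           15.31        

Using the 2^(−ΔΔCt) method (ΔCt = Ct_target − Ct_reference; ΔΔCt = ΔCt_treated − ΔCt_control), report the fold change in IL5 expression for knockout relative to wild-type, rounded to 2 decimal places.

ΔCt(wild-type) = 22.120 − 15.760 = 6.360
ΔCt(knockout) = 18.060 − 15.310 = 2.750
ΔΔCt = 2.750 − 6.360 = -3.610
Fold change = 2^(−(-3.610)) = 2^3.610 = 12.210

12.21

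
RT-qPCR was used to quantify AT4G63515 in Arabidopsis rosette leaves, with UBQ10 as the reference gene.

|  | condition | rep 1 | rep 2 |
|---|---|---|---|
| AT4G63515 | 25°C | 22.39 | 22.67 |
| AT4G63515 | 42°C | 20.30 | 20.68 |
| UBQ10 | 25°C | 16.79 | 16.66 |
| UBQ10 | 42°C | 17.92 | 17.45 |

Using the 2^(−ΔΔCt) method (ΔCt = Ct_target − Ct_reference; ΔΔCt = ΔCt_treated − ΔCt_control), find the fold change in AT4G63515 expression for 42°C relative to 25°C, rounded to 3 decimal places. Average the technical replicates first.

8.000

Mean Ct: AT4G63515 25°C 22.530; AT4G63515 42°C 20.490; UBQ10 25°C 16.725; UBQ10 42°C 17.685
ΔCt(25°C) = 22.530 − 16.725 = 5.805
ΔCt(42°C) = 20.490 − 17.685 = 2.805
ΔΔCt = 2.805 − 5.805 = -3.000
Fold change = 2^(−(-3.000)) = 2^3.000 = 8.0000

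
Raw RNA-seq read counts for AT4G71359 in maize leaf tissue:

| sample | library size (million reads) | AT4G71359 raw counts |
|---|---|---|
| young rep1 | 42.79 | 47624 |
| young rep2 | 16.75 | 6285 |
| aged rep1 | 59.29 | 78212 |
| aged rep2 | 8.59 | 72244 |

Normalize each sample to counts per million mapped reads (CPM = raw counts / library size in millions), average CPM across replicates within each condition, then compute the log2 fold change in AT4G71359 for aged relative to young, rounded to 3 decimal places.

CPM(young rep1) = 47624 / 42.79 = 1112.9703
CPM(young rep2) = 6285 / 16.75 = 375.2239
CPM(aged rep1) = 78212 / 59.29 = 1319.1432
CPM(aged rep2) = 72244 / 8.59 = 8410.2445
mean CPM(young) = 744.0971; mean CPM(aged) = 4864.6938
Fold change = 4864.6938 / 744.0971 = 6.53771
log2(6.53771) = 2.7088

2.709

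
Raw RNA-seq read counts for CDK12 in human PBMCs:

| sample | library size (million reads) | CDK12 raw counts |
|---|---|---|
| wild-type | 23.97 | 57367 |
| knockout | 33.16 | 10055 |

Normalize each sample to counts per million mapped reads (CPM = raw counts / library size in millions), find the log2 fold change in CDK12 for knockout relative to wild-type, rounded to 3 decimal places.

CPM(wild-type) = 57367 / 23.97 = 2393.2833
CPM(knockout) = 10055 / 33.16 = 303.2268
Fold change = 303.2268 / 2393.2833 = 0.12670
log2(0.12670) = -2.9805

-2.981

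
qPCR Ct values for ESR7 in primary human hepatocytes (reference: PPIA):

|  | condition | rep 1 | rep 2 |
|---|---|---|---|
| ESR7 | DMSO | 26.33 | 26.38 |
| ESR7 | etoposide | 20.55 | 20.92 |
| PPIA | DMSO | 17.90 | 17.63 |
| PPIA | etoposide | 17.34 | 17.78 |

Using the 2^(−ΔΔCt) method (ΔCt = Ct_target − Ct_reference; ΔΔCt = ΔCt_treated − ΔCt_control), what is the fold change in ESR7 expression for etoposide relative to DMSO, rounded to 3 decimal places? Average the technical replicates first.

42.666

Mean Ct: ESR7 DMSO 26.355; ESR7 etoposide 20.735; PPIA DMSO 17.765; PPIA etoposide 17.560
ΔCt(DMSO) = 26.355 − 17.765 = 8.590
ΔCt(etoposide) = 20.735 − 17.560 = 3.175
ΔΔCt = 3.175 − 8.590 = -5.415
Fold change = 2^(−(-5.415)) = 2^5.415 = 42.6656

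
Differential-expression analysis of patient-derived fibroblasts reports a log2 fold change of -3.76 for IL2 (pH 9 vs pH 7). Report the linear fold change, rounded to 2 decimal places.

Fold change = 2^(-3.76) = 0.074

0.07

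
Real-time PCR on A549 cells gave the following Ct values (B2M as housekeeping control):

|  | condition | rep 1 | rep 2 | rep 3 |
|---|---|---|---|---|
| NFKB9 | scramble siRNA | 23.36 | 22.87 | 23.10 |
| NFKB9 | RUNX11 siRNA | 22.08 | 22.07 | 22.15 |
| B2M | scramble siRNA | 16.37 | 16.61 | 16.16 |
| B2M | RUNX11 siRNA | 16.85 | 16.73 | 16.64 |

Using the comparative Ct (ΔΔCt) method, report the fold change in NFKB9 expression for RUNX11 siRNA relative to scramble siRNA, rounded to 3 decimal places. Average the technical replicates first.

Mean Ct: NFKB9 scramble siRNA 23.110; NFKB9 RUNX11 siRNA 22.100; B2M scramble siRNA 16.380; B2M RUNX11 siRNA 16.740
ΔCt(scramble siRNA) = 23.110 − 16.380 = 6.730
ΔCt(RUNX11 siRNA) = 22.100 − 16.740 = 5.360
ΔΔCt = 5.360 − 6.730 = -1.370
Fold change = 2^(−(-1.370)) = 2^1.370 = 2.5847

2.585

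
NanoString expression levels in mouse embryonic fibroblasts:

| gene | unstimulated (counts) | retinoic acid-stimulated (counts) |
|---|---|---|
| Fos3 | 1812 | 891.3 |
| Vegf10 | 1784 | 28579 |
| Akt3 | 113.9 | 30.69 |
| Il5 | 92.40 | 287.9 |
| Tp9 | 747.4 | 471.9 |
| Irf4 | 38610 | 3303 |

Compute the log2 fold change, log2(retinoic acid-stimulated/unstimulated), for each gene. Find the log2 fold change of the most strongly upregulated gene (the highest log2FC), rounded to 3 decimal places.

4.002

log2(891.3/1812) = -1.024  (Fos3)
log2(28579/1784) = 4.002  (Vegf10)
log2(30.69/113.9) = -1.892  (Akt3)
log2(287.9/92.40) = 1.640  (Il5)
log2(471.9/747.4) = -0.663  (Tp9)
log2(3303/38610) = -3.547  (Irf4)
Vegf10 is most strongly upregulated.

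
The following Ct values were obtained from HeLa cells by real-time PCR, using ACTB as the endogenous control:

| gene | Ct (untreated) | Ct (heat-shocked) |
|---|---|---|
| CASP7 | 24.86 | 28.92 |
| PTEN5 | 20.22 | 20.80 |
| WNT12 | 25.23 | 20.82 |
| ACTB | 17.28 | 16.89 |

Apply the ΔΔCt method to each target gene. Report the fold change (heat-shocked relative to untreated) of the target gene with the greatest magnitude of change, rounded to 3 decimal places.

CASP7: ΔΔCt = (28.92−16.89) − (24.86−17.28) = 12.03 − 7.58 = 4.45; fold change = 2^-4.45 = 0.046
PTEN5: ΔΔCt = (20.80−16.89) − (20.22−17.28) = 3.91 − 2.94 = 0.97; fold change = 2^-0.97 = 0.511
WNT12: ΔΔCt = (20.82−16.89) − (25.23−17.28) = 3.93 − 7.95 = -4.02; fold change = 2^4.02 = 16.223
CASP7 has the largest |ΔΔCt| = 4.45.

0.046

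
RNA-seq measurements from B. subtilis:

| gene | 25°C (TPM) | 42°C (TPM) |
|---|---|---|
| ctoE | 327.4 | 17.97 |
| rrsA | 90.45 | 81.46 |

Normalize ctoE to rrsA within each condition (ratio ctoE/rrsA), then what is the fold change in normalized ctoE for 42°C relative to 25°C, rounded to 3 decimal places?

ctoE/rrsA (25°C) = 327.4 / 90.45 = 3.6197
ctoE/rrsA (42°C) = 17.97 / 81.46 = 0.2206
Fold change = 0.2206 / 3.6197 = 0.0609

0.061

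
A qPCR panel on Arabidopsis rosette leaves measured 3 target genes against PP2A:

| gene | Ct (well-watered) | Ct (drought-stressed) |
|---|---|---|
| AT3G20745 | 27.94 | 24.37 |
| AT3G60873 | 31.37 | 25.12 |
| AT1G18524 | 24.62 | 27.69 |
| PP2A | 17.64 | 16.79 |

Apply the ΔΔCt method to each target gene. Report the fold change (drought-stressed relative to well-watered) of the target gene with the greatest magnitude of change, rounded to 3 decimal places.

AT3G20745: ΔΔCt = (24.37−16.79) − (27.94−17.64) = 7.58 − 10.30 = -2.72; fold change = 2^2.72 = 6.589
AT3G60873: ΔΔCt = (25.12−16.79) − (31.37−17.64) = 8.33 − 13.73 = -5.40; fold change = 2^5.40 = 42.224
AT1G18524: ΔΔCt = (27.69−16.79) − (24.62−17.64) = 10.90 − 6.98 = 3.92; fold change = 2^-3.92 = 0.066
AT3G60873 has the largest |ΔΔCt| = 5.40.

42.224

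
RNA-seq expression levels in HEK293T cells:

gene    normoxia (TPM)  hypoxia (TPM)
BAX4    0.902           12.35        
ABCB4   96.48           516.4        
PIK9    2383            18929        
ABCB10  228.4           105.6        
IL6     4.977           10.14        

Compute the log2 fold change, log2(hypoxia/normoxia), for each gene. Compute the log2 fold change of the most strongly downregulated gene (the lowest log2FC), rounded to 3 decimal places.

log2(12.35/0.902) = 3.775  (BAX4)
log2(516.4/96.48) = 2.420  (ABCB4)
log2(18929/2383) = 2.990  (PIK9)
log2(105.6/228.4) = -1.113  (ABCB10)
log2(10.14/4.977) = 1.027  (IL6)
ABCB10 is most strongly downregulated.

-1.113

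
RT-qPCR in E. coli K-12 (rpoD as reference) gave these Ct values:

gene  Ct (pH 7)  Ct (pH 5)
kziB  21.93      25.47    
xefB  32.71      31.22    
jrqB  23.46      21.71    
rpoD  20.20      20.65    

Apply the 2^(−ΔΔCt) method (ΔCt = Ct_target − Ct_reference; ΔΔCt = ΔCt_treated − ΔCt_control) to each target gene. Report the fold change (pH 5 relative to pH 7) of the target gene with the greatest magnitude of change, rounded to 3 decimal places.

kziB: ΔΔCt = (25.47−20.65) − (21.93−20.20) = 4.82 − 1.73 = 3.09; fold change = 2^-3.09 = 0.117
xefB: ΔΔCt = (31.22−20.65) − (32.71−20.20) = 10.57 − 12.51 = -1.94; fold change = 2^1.94 = 3.837
jrqB: ΔΔCt = (21.71−20.65) − (23.46−20.20) = 1.06 − 3.26 = -2.20; fold change = 2^2.20 = 4.595
kziB has the largest |ΔΔCt| = 3.09.

0.117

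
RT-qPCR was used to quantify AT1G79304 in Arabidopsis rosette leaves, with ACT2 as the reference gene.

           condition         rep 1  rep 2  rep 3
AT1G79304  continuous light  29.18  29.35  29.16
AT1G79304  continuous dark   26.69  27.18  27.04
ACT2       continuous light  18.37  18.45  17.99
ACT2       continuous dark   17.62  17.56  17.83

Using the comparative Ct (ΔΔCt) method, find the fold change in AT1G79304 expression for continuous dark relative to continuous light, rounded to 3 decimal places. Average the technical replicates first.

Mean Ct: AT1G79304 continuous light 29.230; AT1G79304 continuous dark 26.970; ACT2 continuous light 18.270; ACT2 continuous dark 17.670
ΔCt(continuous light) = 29.230 − 18.270 = 10.960
ΔCt(continuous dark) = 26.970 − 17.670 = 9.300
ΔΔCt = 9.300 − 10.960 = -1.660
Fold change = 2^(−(-1.660)) = 2^1.660 = 3.1602

3.160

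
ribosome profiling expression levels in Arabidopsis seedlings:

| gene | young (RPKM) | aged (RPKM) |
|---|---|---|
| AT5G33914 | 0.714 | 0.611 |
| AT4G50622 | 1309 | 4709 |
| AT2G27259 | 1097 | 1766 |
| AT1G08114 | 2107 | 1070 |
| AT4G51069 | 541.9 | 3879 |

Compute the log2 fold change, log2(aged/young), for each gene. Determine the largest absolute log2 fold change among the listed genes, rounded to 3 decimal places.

2.840

log2(0.611/0.714) = -0.225  (AT5G33914)
log2(4709/1309) = 1.847  (AT4G50622)
log2(1766/1097) = 0.687  (AT2G27259)
log2(1070/2107) = -0.978  (AT1G08114)
log2(3879/541.9) = 2.840  (AT4G51069)
The largest magnitude belongs to AT4G51069.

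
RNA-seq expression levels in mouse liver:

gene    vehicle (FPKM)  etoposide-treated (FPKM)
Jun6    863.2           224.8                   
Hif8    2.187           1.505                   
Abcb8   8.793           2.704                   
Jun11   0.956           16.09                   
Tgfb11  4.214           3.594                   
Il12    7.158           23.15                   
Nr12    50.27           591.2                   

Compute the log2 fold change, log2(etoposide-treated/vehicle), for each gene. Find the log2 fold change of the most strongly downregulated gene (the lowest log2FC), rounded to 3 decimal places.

-1.941

log2(224.8/863.2) = -1.941  (Jun6)
log2(1.505/2.187) = -0.539  (Hif8)
log2(2.704/8.793) = -1.701  (Abcb8)
log2(16.09/0.956) = 4.073  (Jun11)
log2(3.594/4.214) = -0.230  (Tgfb11)
log2(23.15/7.158) = 1.693  (Il12)
log2(591.2/50.27) = 3.556  (Nr12)
Jun6 is most strongly downregulated.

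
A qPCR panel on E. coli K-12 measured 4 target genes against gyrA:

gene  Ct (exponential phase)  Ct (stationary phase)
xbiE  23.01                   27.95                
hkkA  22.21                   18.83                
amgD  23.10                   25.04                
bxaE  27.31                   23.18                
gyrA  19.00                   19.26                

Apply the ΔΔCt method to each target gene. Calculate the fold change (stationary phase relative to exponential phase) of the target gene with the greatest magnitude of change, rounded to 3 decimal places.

xbiE: ΔΔCt = (27.95−19.26) − (23.01−19.00) = 8.69 − 4.01 = 4.68; fold change = 2^-4.68 = 0.039
hkkA: ΔΔCt = (18.83−19.26) − (22.21−19.00) = -0.43 − 3.21 = -3.64; fold change = 2^3.64 = 12.467
amgD: ΔΔCt = (25.04−19.26) − (23.10−19.00) = 5.78 − 4.10 = 1.68; fold change = 2^-1.68 = 0.312
bxaE: ΔΔCt = (23.18−19.26) − (27.31−19.00) = 3.92 − 8.31 = -4.39; fold change = 2^4.39 = 20.966
xbiE has the largest |ΔΔCt| = 4.68.

0.039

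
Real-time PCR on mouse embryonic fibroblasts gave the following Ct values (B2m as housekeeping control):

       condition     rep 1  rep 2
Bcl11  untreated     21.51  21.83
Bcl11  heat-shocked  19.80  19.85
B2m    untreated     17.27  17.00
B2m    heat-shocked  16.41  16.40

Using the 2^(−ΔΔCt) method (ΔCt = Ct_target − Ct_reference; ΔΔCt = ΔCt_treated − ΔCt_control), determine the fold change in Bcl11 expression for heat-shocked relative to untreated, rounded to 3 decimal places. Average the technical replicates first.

2.166

Mean Ct: Bcl11 untreated 21.670; Bcl11 heat-shocked 19.825; B2m untreated 17.135; B2m heat-shocked 16.405
ΔCt(untreated) = 21.670 − 17.135 = 4.535
ΔCt(heat-shocked) = 19.825 − 16.405 = 3.420
ΔΔCt = 3.420 − 4.535 = -1.115
Fold change = 2^(−(-1.115)) = 2^1.115 = 2.1660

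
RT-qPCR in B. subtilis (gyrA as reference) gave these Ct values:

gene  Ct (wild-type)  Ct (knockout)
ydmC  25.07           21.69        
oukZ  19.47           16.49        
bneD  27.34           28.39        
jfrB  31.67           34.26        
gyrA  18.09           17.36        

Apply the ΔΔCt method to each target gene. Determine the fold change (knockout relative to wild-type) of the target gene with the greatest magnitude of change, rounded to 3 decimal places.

ydmC: ΔΔCt = (21.69−17.36) − (25.07−18.09) = 4.33 − 6.98 = -2.65; fold change = 2^2.65 = 6.277
oukZ: ΔΔCt = (16.49−17.36) − (19.47−18.09) = -0.87 − 1.38 = -2.25; fold change = 2^2.25 = 4.757
bneD: ΔΔCt = (28.39−17.36) − (27.34−18.09) = 11.03 − 9.25 = 1.78; fold change = 2^-1.78 = 0.291
jfrB: ΔΔCt = (34.26−17.36) − (31.67−18.09) = 16.90 − 13.58 = 3.32; fold change = 2^-3.32 = 0.100
jfrB has the largest |ΔΔCt| = 3.32.

0.100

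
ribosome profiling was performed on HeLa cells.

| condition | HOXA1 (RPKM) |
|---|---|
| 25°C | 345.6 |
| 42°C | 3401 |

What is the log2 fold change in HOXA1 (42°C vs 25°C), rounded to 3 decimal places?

3.299

Fold change = 3401 / 345.6 = 9.8409
log2(9.8409) = 3.2988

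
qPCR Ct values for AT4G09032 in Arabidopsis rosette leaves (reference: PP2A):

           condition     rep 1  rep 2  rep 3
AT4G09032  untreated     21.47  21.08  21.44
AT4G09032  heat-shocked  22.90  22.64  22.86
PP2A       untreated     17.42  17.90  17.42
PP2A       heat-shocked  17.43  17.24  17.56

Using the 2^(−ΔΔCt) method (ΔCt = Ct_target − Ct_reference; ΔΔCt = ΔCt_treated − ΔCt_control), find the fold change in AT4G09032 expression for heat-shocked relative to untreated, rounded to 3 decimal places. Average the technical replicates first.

0.321

Mean Ct: AT4G09032 untreated 21.330; AT4G09032 heat-shocked 22.800; PP2A untreated 17.580; PP2A heat-shocked 17.410
ΔCt(untreated) = 21.330 − 17.580 = 3.750
ΔCt(heat-shocked) = 22.800 − 17.410 = 5.390
ΔΔCt = 5.390 − 3.750 = 1.640
Fold change = 2^(−1.640) = 0.3209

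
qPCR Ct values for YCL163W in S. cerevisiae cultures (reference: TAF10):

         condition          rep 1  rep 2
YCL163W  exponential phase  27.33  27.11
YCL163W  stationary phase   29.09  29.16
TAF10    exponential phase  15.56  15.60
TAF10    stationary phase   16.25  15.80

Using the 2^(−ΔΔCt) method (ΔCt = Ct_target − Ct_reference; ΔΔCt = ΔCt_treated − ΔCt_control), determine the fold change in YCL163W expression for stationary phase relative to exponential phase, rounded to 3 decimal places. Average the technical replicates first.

0.363

Mean Ct: YCL163W exponential phase 27.220; YCL163W stationary phase 29.125; TAF10 exponential phase 15.580; TAF10 stationary phase 16.025
ΔCt(exponential phase) = 27.220 − 15.580 = 11.640
ΔCt(stationary phase) = 29.125 − 16.025 = 13.100
ΔΔCt = 13.100 − 11.640 = 1.460
Fold change = 2^(−1.460) = 0.3635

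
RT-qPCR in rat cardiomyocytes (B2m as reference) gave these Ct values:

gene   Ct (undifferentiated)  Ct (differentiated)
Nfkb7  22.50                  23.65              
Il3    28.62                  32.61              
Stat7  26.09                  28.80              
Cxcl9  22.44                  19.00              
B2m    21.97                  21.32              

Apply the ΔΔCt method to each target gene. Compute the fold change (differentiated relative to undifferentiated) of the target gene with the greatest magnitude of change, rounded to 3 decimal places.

0.040

Nfkb7: ΔΔCt = (23.65−21.32) − (22.50−21.97) = 2.33 − 0.53 = 1.80; fold change = 2^-1.80 = 0.287
Il3: ΔΔCt = (32.61−21.32) − (28.62−21.97) = 11.29 − 6.65 = 4.64; fold change = 2^-4.64 = 0.040
Stat7: ΔΔCt = (28.80−21.32) − (26.09−21.97) = 7.48 − 4.12 = 3.36; fold change = 2^-3.36 = 0.097
Cxcl9: ΔΔCt = (19.00−21.32) − (22.44−21.97) = -2.32 − 0.47 = -2.79; fold change = 2^2.79 = 6.916
Il3 has the largest |ΔΔCt| = 4.64.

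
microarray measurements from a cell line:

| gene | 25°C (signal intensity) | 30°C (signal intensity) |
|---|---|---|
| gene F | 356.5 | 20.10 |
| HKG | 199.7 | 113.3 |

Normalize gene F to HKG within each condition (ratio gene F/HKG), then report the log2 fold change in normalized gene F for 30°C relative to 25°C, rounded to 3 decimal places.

-3.331

gene F/HKG (25°C) = 356.5 / 199.7 = 1.7852
gene F/HKG (30°C) = 20.10 / 113.3 = 0.17741
Fold change = 0.17741 / 1.7852 = 0.0994
log2(0.0994) = -3.3309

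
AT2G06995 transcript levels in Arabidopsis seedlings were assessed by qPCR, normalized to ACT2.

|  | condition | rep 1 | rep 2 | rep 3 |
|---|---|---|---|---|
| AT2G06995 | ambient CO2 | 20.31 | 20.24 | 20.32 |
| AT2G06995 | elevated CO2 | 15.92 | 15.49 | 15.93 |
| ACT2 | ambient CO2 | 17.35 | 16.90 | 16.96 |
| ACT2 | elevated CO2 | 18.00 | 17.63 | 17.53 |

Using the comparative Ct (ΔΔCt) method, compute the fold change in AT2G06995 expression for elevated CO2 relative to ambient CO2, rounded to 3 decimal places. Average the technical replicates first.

Mean Ct: AT2G06995 ambient CO2 20.290; AT2G06995 elevated CO2 15.780; ACT2 ambient CO2 17.070; ACT2 elevated CO2 17.720
ΔCt(ambient CO2) = 20.290 − 17.070 = 3.220
ΔCt(elevated CO2) = 15.780 − 17.720 = -1.940
ΔΔCt = -1.940 − 3.220 = -5.160
Fold change = 2^(−(-5.160)) = 2^5.160 = 35.7532

35.753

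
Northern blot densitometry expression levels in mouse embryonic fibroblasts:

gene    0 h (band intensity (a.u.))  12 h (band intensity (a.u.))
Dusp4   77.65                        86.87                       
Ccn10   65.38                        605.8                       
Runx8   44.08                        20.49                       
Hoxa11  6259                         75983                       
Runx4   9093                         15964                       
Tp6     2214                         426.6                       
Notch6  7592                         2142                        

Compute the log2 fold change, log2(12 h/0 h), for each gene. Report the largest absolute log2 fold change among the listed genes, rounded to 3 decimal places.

3.602

log2(86.87/77.65) = 0.162  (Dusp4)
log2(605.8/65.38) = 3.212  (Ccn10)
log2(20.49/44.08) = -1.105  (Runx8)
log2(75983/6259) = 3.602  (Hoxa11)
log2(15964/9093) = 0.812  (Runx4)
log2(426.6/2214) = -2.376  (Tp6)
log2(2142/7592) = -1.826  (Notch6)
The largest magnitude belongs to Hoxa11.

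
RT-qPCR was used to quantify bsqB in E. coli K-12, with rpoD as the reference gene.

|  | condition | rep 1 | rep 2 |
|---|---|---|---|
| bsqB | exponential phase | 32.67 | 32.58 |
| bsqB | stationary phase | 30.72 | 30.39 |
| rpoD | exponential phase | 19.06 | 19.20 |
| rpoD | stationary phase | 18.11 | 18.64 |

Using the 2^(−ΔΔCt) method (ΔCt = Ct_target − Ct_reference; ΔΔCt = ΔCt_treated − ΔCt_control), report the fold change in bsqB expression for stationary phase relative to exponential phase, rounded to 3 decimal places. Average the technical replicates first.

Mean Ct: bsqB exponential phase 32.625; bsqB stationary phase 30.555; rpoD exponential phase 19.130; rpoD stationary phase 18.375
ΔCt(exponential phase) = 32.625 − 19.130 = 13.495
ΔCt(stationary phase) = 30.555 − 18.375 = 12.180
ΔΔCt = 12.180 − 13.495 = -1.315
Fold change = 2^(−(-1.315)) = 2^1.315 = 2.4880

2.488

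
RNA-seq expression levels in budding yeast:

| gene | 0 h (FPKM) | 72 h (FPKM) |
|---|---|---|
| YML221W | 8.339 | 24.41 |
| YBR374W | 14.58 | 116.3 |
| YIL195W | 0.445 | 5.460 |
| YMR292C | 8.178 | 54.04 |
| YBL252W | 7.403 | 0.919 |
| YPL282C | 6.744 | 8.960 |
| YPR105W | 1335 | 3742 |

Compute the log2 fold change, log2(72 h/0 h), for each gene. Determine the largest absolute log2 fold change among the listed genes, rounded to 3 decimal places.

3.617

log2(24.41/8.339) = 1.550  (YML221W)
log2(116.3/14.58) = 2.996  (YBR374W)
log2(5.460/0.445) = 3.617  (YIL195W)
log2(54.04/8.178) = 2.724  (YMR292C)
log2(0.919/7.403) = -3.010  (YBL252W)
log2(8.960/6.744) = 0.410  (YPL282C)
log2(3742/1335) = 1.487  (YPR105W)
The largest magnitude belongs to YIL195W.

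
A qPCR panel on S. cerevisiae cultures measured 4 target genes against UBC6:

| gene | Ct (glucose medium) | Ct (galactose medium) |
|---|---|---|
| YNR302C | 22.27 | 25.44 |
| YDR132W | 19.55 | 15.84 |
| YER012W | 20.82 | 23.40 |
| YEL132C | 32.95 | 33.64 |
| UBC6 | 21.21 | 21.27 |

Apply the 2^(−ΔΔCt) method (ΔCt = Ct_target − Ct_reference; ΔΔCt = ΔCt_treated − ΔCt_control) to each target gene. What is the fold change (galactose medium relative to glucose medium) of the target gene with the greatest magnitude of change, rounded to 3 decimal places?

YNR302C: ΔΔCt = (25.44−21.27) − (22.27−21.21) = 4.17 − 1.06 = 3.11; fold change = 2^-3.11 = 0.116
YDR132W: ΔΔCt = (15.84−21.27) − (19.55−21.21) = -5.43 − (-1.66) = -3.77; fold change = 2^3.77 = 13.642
YER012W: ΔΔCt = (23.40−21.27) − (20.82−21.21) = 2.13 − (-0.39) = 2.52; fold change = 2^-2.52 = 0.174
YEL132C: ΔΔCt = (33.64−21.27) − (32.95−21.21) = 12.37 − 11.74 = 0.63; fold change = 2^-0.63 = 0.646
YDR132W has the largest |ΔΔCt| = 3.77.

13.642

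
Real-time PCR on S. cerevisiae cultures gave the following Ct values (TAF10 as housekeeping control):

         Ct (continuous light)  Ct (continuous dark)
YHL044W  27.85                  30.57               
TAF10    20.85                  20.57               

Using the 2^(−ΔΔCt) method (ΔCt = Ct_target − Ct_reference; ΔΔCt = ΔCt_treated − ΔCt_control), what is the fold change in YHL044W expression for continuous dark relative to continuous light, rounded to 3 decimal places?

ΔCt(continuous light) = 27.850 − 20.850 = 7.000
ΔCt(continuous dark) = 30.570 − 20.570 = 10.000
ΔΔCt = 10.000 − 7.000 = 3.000
Fold change = 2^(−3.000) = 0.1250

0.125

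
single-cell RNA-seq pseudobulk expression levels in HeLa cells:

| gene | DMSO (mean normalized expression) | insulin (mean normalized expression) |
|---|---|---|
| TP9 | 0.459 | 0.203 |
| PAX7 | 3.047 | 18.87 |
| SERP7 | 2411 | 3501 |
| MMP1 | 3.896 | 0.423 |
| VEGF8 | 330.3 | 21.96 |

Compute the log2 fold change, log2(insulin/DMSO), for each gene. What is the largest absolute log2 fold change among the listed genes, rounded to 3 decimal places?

3.911

log2(0.203/0.459) = -1.177  (TP9)
log2(18.87/3.047) = 2.631  (PAX7)
log2(3501/2411) = 0.538  (SERP7)
log2(0.423/3.896) = -3.203  (MMP1)
log2(21.96/330.3) = -3.911  (VEGF8)
The largest magnitude belongs to VEGF8.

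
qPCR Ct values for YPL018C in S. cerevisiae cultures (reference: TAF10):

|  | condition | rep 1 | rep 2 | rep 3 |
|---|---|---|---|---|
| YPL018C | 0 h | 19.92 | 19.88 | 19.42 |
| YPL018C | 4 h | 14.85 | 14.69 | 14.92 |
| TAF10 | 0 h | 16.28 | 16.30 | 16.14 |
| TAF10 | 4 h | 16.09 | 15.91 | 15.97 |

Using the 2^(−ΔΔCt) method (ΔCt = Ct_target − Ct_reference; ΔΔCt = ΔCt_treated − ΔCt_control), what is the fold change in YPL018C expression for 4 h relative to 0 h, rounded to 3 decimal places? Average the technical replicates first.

Mean Ct: YPL018C 0 h 19.740; YPL018C 4 h 14.820; TAF10 0 h 16.240; TAF10 4 h 15.990
ΔCt(0 h) = 19.740 − 16.240 = 3.500
ΔCt(4 h) = 14.820 − 15.990 = -1.170
ΔΔCt = -1.170 − 3.500 = -4.670
Fold change = 2^(−(-4.670)) = 2^4.670 = 25.4572

25.457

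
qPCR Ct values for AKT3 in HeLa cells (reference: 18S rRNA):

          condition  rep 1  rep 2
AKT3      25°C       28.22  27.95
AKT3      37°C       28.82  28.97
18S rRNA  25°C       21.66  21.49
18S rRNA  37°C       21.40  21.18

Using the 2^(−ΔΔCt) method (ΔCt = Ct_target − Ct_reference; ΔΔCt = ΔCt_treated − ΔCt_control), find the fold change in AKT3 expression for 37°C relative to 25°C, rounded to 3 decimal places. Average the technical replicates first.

Mean Ct: AKT3 25°C 28.085; AKT3 37°C 28.895; 18S rRNA 25°C 21.575; 18S rRNA 37°C 21.290
ΔCt(25°C) = 28.085 − 21.575 = 6.510
ΔCt(37°C) = 28.895 − 21.290 = 7.605
ΔΔCt = 7.605 − 6.510 = 1.095
Fold change = 2^(−1.095) = 0.4681

0.468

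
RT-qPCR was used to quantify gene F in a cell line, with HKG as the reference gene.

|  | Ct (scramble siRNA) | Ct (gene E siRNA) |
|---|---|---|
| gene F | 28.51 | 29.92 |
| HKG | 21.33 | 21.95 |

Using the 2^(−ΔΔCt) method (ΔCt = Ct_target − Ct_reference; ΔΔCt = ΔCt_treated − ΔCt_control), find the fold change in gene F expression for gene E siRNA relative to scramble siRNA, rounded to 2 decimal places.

0.58

ΔCt(scramble siRNA) = 28.510 − 21.330 = 7.180
ΔCt(gene E siRNA) = 29.920 − 21.950 = 7.970
ΔΔCt = 7.970 − 7.180 = 0.790
Fold change = 2^(−0.790) = 0.578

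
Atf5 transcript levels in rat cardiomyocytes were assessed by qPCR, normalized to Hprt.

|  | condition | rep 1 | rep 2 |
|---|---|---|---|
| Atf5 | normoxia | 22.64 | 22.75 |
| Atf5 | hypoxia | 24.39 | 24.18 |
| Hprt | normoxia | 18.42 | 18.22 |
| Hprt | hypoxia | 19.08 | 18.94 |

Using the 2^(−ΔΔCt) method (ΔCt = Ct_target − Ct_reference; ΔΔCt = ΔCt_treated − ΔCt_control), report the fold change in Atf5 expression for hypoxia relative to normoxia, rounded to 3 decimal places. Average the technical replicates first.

Mean Ct: Atf5 normoxia 22.695; Atf5 hypoxia 24.285; Hprt normoxia 18.320; Hprt hypoxia 19.010
ΔCt(normoxia) = 22.695 − 18.320 = 4.375
ΔCt(hypoxia) = 24.285 − 19.010 = 5.275
ΔΔCt = 5.275 − 4.375 = 0.900
Fold change = 2^(−0.900) = 0.5359

0.536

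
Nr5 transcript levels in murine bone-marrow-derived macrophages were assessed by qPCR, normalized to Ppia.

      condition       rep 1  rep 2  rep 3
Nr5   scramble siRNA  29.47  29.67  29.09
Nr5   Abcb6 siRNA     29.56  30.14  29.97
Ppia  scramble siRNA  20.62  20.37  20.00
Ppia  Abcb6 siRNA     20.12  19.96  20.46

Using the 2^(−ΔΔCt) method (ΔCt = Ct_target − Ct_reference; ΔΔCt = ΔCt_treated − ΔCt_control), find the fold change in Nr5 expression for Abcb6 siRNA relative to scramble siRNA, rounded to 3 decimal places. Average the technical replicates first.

Mean Ct: Nr5 scramble siRNA 29.410; Nr5 Abcb6 siRNA 29.890; Ppia scramble siRNA 20.330; Ppia Abcb6 siRNA 20.180
ΔCt(scramble siRNA) = 29.410 − 20.330 = 9.080
ΔCt(Abcb6 siRNA) = 29.890 − 20.180 = 9.710
ΔΔCt = 9.710 − 9.080 = 0.630
Fold change = 2^(−0.630) = 0.6462

0.646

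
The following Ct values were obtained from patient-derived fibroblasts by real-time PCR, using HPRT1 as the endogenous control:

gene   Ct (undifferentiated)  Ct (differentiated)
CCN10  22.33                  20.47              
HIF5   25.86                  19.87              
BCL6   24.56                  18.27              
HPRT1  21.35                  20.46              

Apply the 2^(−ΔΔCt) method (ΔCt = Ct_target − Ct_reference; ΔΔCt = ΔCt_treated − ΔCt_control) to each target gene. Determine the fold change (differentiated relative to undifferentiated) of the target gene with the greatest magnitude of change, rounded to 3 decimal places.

42.224

CCN10: ΔΔCt = (20.47−20.46) − (22.33−21.35) = 0.01 − 0.98 = -0.97; fold change = 2^0.97 = 1.959
HIF5: ΔΔCt = (19.87−20.46) − (25.86−21.35) = -0.59 − 4.51 = -5.10; fold change = 2^5.10 = 34.297
BCL6: ΔΔCt = (18.27−20.46) − (24.56−21.35) = -2.19 − 3.21 = -5.40; fold change = 2^5.40 = 42.224
BCL6 has the largest |ΔΔCt| = 5.40.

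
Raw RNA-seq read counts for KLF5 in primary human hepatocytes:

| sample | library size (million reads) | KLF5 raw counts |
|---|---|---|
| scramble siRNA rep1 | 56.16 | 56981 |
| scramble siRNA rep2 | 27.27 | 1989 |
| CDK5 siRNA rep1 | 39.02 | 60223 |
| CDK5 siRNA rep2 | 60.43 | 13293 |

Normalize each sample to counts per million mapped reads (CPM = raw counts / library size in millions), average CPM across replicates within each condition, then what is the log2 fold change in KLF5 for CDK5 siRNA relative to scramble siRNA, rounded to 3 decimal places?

0.697

CPM(scramble siRNA rep1) = 56981 / 56.16 = 1014.6189
CPM(scramble siRNA rep2) = 1989 / 27.27 = 72.9373
CPM(CDK5 siRNA rep1) = 60223 / 39.02 = 1543.3880
CPM(CDK5 siRNA rep2) = 13293 / 60.43 = 219.9735
mean CPM(scramble siRNA) = 543.7781; mean CPM(CDK5 siRNA) = 881.6808
Fold change = 881.6808 / 543.7781 = 1.62140
log2(1.62140) = 0.6972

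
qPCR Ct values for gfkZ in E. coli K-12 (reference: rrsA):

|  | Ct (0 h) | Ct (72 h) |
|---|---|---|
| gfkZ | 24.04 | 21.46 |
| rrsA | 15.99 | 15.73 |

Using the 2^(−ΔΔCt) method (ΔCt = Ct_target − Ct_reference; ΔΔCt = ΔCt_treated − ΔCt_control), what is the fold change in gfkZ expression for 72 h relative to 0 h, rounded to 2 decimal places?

ΔCt(0 h) = 24.040 − 15.990 = 8.050
ΔCt(72 h) = 21.460 − 15.730 = 5.730
ΔΔCt = 5.730 − 8.050 = -2.320
Fold change = 2^(−(-2.320)) = 2^2.320 = 4.993

4.99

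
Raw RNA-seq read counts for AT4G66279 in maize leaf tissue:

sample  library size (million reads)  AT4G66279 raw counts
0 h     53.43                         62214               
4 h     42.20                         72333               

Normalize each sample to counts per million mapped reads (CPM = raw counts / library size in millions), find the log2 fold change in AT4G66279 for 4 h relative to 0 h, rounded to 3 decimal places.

CPM(0 h) = 62214 / 53.43 = 1164.4020
CPM(4 h) = 72333 / 42.20 = 1714.0521
Fold change = 1714.0521 / 1164.4020 = 1.47204
log2(1.47204) = 0.5578

0.558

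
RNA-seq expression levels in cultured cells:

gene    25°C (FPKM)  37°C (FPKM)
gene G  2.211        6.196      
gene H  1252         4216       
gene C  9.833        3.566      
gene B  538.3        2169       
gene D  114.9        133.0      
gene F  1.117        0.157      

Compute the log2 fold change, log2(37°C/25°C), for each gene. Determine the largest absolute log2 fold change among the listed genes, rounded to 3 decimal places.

2.831

log2(6.196/2.211) = 1.487  (gene G)
log2(4216/1252) = 1.752  (gene H)
log2(3.566/9.833) = -1.463  (gene C)
log2(2169/538.3) = 2.011  (gene B)
log2(133.0/114.9) = 0.211  (gene D)
log2(0.157/1.117) = -2.831  (gene F)
The largest magnitude belongs to gene F.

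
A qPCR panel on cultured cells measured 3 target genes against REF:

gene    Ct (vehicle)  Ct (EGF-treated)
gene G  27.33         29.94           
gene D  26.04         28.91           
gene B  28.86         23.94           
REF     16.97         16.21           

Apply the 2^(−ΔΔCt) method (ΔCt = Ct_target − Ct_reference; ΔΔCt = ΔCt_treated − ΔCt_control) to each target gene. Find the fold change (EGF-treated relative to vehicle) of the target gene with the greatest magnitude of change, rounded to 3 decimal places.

gene G: ΔΔCt = (29.94−16.21) − (27.33−16.97) = 13.73 − 10.36 = 3.37; fold change = 2^-3.37 = 0.097
gene D: ΔΔCt = (28.91−16.21) − (26.04−16.97) = 12.70 − 9.07 = 3.63; fold change = 2^-3.63 = 0.081
gene B: ΔΔCt = (23.94−16.21) − (28.86−16.97) = 7.73 − 11.89 = -4.16; fold change = 2^4.16 = 17.877
gene B has the largest |ΔΔCt| = 4.16.

17.877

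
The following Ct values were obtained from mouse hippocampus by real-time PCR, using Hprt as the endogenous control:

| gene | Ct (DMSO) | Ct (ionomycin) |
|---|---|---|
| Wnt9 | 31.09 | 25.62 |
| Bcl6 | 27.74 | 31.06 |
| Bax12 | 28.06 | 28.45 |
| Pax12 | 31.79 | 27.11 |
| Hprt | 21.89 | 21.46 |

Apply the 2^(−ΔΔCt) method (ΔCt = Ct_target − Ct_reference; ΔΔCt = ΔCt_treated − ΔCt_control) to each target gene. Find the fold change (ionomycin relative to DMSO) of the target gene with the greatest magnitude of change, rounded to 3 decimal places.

Wnt9: ΔΔCt = (25.62−21.46) − (31.09−21.89) = 4.16 − 9.20 = -5.04; fold change = 2^5.04 = 32.900
Bcl6: ΔΔCt = (31.06−21.46) − (27.74−21.89) = 9.60 − 5.85 = 3.75; fold change = 2^-3.75 = 0.074
Bax12: ΔΔCt = (28.45−21.46) − (28.06−21.89) = 6.99 − 6.17 = 0.82; fold change = 2^-0.82 = 0.566
Pax12: ΔΔCt = (27.11−21.46) − (31.79−21.89) = 5.65 − 9.90 = -4.25; fold change = 2^4.25 = 19.027
Wnt9 has the largest |ΔΔCt| = 5.04.

32.900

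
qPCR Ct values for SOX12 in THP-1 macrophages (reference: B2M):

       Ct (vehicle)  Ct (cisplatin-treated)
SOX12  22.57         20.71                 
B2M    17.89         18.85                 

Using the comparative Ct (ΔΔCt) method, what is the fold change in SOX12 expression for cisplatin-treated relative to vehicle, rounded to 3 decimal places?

ΔCt(vehicle) = 22.570 − 17.890 = 4.680
ΔCt(cisplatin-treated) = 20.710 − 18.850 = 1.860
ΔΔCt = 1.860 − 4.680 = -2.820
Fold change = 2^(−(-2.820)) = 2^2.820 = 7.0616

7.062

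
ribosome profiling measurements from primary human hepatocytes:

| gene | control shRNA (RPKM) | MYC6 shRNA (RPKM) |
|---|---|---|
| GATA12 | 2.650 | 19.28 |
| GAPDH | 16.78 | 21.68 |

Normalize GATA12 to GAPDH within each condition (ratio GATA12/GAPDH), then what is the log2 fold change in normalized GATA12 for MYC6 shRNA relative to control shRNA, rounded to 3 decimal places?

2.493

GATA12/GAPDH (control shRNA) = 2.650 / 16.78 = 0.15793
GATA12/GAPDH (MYC6 shRNA) = 19.28 / 21.68 = 0.8893
Fold change = 0.8893 / 0.15793 = 5.6311
log2(5.6311) = 2.4934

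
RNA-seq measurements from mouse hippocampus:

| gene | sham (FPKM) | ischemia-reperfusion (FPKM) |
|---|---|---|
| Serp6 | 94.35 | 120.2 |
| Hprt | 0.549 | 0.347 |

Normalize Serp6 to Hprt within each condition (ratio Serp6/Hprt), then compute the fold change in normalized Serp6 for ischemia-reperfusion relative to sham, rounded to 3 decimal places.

2.016

Serp6/Hprt (sham) = 94.35 / 0.549 = 171.86
Serp6/Hprt (ischemia-reperfusion) = 120.2 / 0.347 = 346.4
Fold change = 346.4 / 171.86 = 2.0156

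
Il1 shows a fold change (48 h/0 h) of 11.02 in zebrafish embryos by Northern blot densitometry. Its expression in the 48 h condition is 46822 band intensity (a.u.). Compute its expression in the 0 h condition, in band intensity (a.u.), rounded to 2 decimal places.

0 h expression = 46822 / 11.02 = 4248.82

4248.82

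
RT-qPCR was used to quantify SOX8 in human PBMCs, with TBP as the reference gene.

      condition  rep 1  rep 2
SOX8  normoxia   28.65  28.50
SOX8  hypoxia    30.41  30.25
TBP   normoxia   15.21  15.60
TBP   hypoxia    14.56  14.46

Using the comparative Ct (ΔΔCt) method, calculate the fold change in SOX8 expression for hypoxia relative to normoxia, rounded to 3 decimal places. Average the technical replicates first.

Mean Ct: SOX8 normoxia 28.575; SOX8 hypoxia 30.330; TBP normoxia 15.405; TBP hypoxia 14.510
ΔCt(normoxia) = 28.575 − 15.405 = 13.170
ΔCt(hypoxia) = 30.330 − 14.510 = 15.820
ΔΔCt = 15.820 − 13.170 = 2.650
Fold change = 2^(−2.650) = 0.1593

0.159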